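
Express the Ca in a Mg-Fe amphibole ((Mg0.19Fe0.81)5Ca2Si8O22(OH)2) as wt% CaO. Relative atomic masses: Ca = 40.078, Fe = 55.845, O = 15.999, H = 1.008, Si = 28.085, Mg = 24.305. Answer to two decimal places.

Molar mass of (Mg0.19Fe0.81)5Ca2Si8O22(OH)2 = 0.95*24.305 + 4.05*55.845 + 2*40.078 + 8*28.085 + 24*15.999 + 2*1.008 = 940.090 g/mol.
Each formula unit contains 2 Ca, equivalent to 2/1 = 2.0000 mol CaO.
M(CaO) = 1×40.078 + 1×15.999 = 56.077 g/mol.
Mass of CaO per formula unit = 2.0000 × 56.077 = 112.154 g.
CaO wt% = 112.154 / 940.090 × 100 = 11.93%.

11.93 wt%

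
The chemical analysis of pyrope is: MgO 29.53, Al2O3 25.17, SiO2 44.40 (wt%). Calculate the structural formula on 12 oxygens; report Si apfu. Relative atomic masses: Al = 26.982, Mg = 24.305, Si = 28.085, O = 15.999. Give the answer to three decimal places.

3.005 Si apfu

MgO: 29.53/40.304 = 0.73268 mol → 0.73268 mol Mg, 0.73268 mol O.
Al2O3: 25.17/101.961 = 0.24686 mol → 0.49372 mol Al, 0.74058 mol O.
SiO2: 44.40/60.083 = 0.73898 mol → 0.73898 mol Si, 1.47796 mol O.
Total oxygen = 2.95122 mol. Normalization factor = 12/2.95122 = 4.06612.
Si per 12 O = 0.73898 × 4.06612 = 3.005.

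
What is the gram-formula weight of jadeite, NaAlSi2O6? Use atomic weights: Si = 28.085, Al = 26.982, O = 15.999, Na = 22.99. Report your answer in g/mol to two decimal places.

202.14 g/mol

The formula mass is the sum 1(22.99) + 1(26.982) + 2(28.085) + 6(15.999).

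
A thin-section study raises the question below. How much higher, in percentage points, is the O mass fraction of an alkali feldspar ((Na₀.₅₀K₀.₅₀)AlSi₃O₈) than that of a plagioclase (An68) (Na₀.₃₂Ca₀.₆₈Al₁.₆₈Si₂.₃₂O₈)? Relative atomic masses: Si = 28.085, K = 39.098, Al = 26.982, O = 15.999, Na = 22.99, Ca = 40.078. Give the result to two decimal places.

M((Na₀.₅₀K₀.₅₀)AlSi₃O₈) = 270.273 g/mol, so wt% O = 127.992/270.273 × 100 = 47.36%.
M(Na₀.₃₂Ca₀.₆₈Al₁.₆₈Si₂.₃₂O₈) = 273.089 g/mol, so wt% O = 127.992/273.089 × 100 = 46.87%.
47.36 − 46.87 = 0.49 pp.

0.49 percentage points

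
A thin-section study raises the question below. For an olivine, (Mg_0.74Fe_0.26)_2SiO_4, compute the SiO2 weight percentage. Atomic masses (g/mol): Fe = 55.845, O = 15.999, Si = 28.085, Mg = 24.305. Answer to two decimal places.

Formula mass = 157.092 g/mol.
1 Si → 1.0000 mol SiO2 per formula unit; M(SiO2) = 60.083, so SiO2 mass = 60.083 g.
60.083/157.092 × 100 = 38.25 wt%.

38.25 wt%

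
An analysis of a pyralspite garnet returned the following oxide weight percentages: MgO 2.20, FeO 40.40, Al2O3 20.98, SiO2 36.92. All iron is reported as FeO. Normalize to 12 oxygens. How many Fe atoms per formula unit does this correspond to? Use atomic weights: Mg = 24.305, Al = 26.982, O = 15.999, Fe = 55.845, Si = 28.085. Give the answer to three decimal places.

MgO (M=40.304): mol = 0.05459; Mg = 0.05459, O = 0.05459.
FeO (M=71.844): mol = 0.56233; Fe = 0.56233, O = 0.56233.
Al2O3 (M=101.961): mol = 0.20576; Al = 0.41152, O = 0.61728.
SiO2 (M=60.083): mol = 0.61448; Si = 0.61448, O = 1.22896.
ΣO = 2.46316; factor = 12/ΣO = 4.87179.
Fe apfu = 0.56233 × 4.87179 = 2.740.

2.740 Fe apfu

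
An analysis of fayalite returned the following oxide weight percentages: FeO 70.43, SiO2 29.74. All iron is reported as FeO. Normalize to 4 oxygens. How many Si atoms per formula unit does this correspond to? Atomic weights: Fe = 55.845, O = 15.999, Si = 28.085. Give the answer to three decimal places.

FeO (M=71.844): mol = 0.98032; Fe = 0.98032, O = 0.98032.
SiO2 (M=60.083): mol = 0.49498; Si = 0.49498, O = 0.98996.
ΣO = 1.97028; factor = 4/ΣO = 2.03017.
Si apfu = 0.49498 × 2.03017 = 1.005.

1.005 Si apfu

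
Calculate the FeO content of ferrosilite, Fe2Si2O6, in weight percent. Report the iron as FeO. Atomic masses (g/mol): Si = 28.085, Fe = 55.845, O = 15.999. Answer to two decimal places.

54.46 wt%

Molar mass of Fe2Si2O6 = 2·55.845 + 2·28.085 + 6·15.999 = 263.854 g/mol.
Each formula unit contains 2 Fe, equivalent to 2/1 = 2.0000 mol FeO.
M(FeO) = 1×55.845 + 1×15.999 = 71.844 g/mol.
Mass of FeO per formula unit = 2.0000 × 71.844 = 143.688 g.
FeO wt% = 143.688 / 263.854 × 100 = 54.46%.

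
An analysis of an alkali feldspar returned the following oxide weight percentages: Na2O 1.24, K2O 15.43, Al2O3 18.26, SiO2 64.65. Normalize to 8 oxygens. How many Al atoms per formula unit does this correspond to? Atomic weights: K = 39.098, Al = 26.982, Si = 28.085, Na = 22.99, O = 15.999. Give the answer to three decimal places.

0.997 Al apfu

1.24 wt% Na2O ÷ 61.979 g/mol = 0.02001 mol, giving 0.04002 Na and 0.02001 O.
15.43 wt% K2O ÷ 94.195 g/mol = 0.16381 mol, giving 0.32762 K and 0.16381 O.
18.26 wt% Al2O3 ÷ 101.961 g/mol = 0.17909 mol, giving 0.35818 Al and 0.53727 O.
64.65 wt% SiO2 ÷ 60.083 g/mol = 1.07601 mol, giving 1.07601 Si and 2.15202 O.
Oxygen sums to 2.87311; scaling by 8/2.87311 = 2.78444 puts the formula on 8 O.
Al: 0.35818 × 2.78444 = 0.997 atoms per formula unit.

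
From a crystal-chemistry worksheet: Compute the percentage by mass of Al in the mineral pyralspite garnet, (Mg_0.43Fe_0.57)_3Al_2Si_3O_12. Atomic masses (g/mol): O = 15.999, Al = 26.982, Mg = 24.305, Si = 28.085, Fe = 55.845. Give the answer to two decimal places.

11.81 wt%

M((Mg_0.43Fe_0.57)_3Al_2Si_3O_12) = 457.055 g/mol.
Al contributes 2 × 26.982 = 53.964 g per mole.
53.964/457.055 = 0.1181 → 11.81%.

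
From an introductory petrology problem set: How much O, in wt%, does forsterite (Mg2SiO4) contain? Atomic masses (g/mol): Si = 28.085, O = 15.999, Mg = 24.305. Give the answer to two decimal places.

Formula mass = 2·24.305 + 1·28.085 + 4·15.999 = 140.691 g/mol, of which 63.996 g is O.
So O makes up 63.996/140.691 = 0.4549 of the mass, i.e. 45.49%.

45.49 wt%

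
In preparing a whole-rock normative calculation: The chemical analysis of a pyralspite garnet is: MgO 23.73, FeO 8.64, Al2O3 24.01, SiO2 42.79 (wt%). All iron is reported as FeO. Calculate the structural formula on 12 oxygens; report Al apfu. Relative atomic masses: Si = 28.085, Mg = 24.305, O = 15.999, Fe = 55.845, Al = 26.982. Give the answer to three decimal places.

1.990 Al apfu

MgO (M=40.304): mol = 0.58878; Mg = 0.58878, O = 0.58878.
FeO (M=71.844): mol = 0.12026; Fe = 0.12026, O = 0.12026.
Al2O3 (M=101.961): mol = 0.23548; Al = 0.47096, O = 0.70644.
SiO2 (M=60.083): mol = 0.71218; Si = 0.71218, O = 1.42436.
ΣO = 2.83984; factor = 12/ΣO = 4.22559.
Al apfu = 0.47096 × 4.22559 = 1.990.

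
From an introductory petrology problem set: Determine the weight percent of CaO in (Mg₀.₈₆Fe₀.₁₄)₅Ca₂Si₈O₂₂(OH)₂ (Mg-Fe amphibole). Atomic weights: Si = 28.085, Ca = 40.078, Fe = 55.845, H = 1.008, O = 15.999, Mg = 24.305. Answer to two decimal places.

M((Mg₀.₈₆Fe₀.₁₄)₅Ca₂Si₈O₂₂(OH)₂) = 834.431 g/mol; M(CaO) = 56.077 g/mol.
Moles CaO per formula unit = 2 Ca ÷ 1 = 2.0000.
CaO fraction = (2.0000 × 56.077) / 834.431 = 112.154/834.431 = 0.1344.

13.44 wt%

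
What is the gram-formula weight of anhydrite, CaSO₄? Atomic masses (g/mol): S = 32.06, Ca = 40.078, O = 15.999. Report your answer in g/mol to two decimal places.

136.13 g/mol

The formula mass is the sum 1·40.078 + 1·32.06 + 4·15.999.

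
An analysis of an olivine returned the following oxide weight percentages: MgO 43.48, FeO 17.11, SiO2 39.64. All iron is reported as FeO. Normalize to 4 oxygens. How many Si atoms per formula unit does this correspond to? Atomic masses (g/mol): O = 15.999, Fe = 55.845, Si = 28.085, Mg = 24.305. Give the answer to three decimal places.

1.001 Si apfu

43.48 wt% MgO ÷ 40.304 g/mol = 1.07880 mol, giving 1.07880 Mg and 1.07880 O.
17.11 wt% FeO ÷ 71.844 g/mol = 0.23815 mol, giving 0.23815 Fe and 0.23815 O.
39.64 wt% SiO2 ÷ 60.083 g/mol = 0.65975 mol, giving 0.65975 Si and 1.31950 O.
Oxygen sums to 2.63645; scaling by 4/2.63645 = 1.51719 puts the formula on 4 O.
Si: 0.65975 × 1.51719 = 1.001 atoms per formula unit.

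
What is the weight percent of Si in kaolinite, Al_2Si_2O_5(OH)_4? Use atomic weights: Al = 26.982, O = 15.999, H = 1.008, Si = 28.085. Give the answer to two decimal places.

Molar mass of Al_2Si_2O_5(OH)_4: 2*26.982 + 2*28.085 + 9*15.999 + 4*1.008 = 258.157 g/mol.
Mass of Si per formula unit: 2 × 28.085 = 56.170 g.
Weight fraction Si = 56.170 / 258.157 = 0.2176.

21.76 weight percent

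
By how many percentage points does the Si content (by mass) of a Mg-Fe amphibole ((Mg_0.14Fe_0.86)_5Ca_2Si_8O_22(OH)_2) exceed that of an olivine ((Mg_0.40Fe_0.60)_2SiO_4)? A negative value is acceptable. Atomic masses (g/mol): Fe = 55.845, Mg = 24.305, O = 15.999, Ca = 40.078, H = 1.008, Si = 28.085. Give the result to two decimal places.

7.97 percentage points

M((Mg_0.14Fe_0.86)_5Ca_2Si_8O_22(OH)_2) = 947.975 g/mol, so wt% Si = 224.680/947.975 × 100 = 23.70%.
M((Mg_0.40Fe_0.60)_2SiO_4) = 178.539 g/mol, so wt% Si = 28.085/178.539 × 100 = 15.73%.
23.70 − 15.73 = 7.97 pp.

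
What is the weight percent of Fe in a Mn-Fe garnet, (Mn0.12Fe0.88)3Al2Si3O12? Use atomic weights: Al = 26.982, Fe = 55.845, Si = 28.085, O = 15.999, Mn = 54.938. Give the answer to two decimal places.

M((Mn0.12Fe0.88)3Al2Si3O12) = 497.415 g/mol.
Fe contributes 2.64 × 55.845 = 147.431 g per mole.
147.431/497.415 = 0.2964 → 29.64%.

29.64 mass %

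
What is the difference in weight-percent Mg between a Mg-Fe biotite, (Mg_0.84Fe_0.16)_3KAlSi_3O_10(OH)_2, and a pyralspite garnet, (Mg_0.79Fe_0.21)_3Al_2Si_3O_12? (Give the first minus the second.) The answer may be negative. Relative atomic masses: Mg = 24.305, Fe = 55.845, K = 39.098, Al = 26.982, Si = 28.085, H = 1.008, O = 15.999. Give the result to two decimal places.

0.55 percentage points

Mg in (Mg_0.84Fe_0.16)_3KAlSi_3O_10(OH)_2: molar mass 432.393 g/mol; 2.52×24.305 = 61.249 g → 14.17 wt%.
Mg in (Mg_0.79Fe_0.21)_3Al_2Si_3O_12: molar mass 422.992 g/mol; 2.37×24.305 = 57.603 g → 13.62 wt%.
Difference = 14.17 − 13.62 = 0.55 percentage points.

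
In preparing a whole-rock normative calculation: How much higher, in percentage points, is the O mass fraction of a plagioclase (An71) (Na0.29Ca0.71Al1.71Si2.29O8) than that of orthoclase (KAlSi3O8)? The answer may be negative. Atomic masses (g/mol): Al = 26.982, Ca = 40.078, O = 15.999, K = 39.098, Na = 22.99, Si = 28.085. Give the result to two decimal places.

0.80 percentage points

M(Na0.29Ca0.71Al1.71Si2.29O8) = 273.568 g/mol, so wt% O = 127.992/273.568 × 100 = 46.79%.
M(KAlSi3O8) = 278.327 g/mol, so wt% O = 127.992/278.327 × 100 = 45.99%.
46.79 − 45.99 = 0.80 pp.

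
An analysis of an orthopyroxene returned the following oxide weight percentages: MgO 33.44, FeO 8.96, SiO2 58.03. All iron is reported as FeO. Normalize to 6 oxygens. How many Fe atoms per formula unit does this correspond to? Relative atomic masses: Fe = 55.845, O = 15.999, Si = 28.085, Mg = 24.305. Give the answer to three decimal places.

MgO: 33.44/40.304 = 0.82969 mol → 0.82969 mol Mg, 0.82969 mol O.
FeO: 8.96/71.844 = 0.12471 mol → 0.12471 mol Fe, 0.12471 mol O.
SiO2: 58.03/60.083 = 0.96583 mol → 0.96583 mol Si, 1.93166 mol O.
Total oxygen = 2.88606 mol. Normalization factor = 6/2.88606 = 2.07896.
Fe per 6 O = 0.12471 × 2.07896 = 0.259.

0.259 Fe apfu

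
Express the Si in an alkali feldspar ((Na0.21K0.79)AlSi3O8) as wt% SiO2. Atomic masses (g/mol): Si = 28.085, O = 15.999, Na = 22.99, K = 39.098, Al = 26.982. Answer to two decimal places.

Formula mass = 274.944 g/mol.
3 Si → 3.0000 mol SiO2 per formula unit; M(SiO2) = 60.083, so SiO2 mass = 180.249 g.
180.249/274.944 × 100 = 65.56 wt%.

65.56 wt%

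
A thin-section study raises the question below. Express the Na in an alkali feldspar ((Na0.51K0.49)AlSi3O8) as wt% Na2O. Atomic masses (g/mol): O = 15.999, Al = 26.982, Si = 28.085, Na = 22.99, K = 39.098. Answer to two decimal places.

M((Na0.51K0.49)AlSi3O8) = 270.112 g/mol; M(Na2O) = 61.979 g/mol.
Moles Na2O per formula unit = 0.51 Na ÷ 2 = 0.2550.
Na2O fraction = (0.2550 × 61.979) / 270.112 = 15.805/270.112 = 0.0585.

5.85 wt%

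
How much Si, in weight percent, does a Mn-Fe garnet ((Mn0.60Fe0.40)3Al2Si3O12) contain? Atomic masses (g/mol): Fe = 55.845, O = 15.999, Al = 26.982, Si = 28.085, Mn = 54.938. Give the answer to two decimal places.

M((Mn0.60Fe0.40)3Al2Si3O12) = 496.109 g/mol.
Si contributes 3 × 28.085 = 84.255 g per mole.
84.255/496.109 = 0.1698 → 16.98%.

16.98 weight percent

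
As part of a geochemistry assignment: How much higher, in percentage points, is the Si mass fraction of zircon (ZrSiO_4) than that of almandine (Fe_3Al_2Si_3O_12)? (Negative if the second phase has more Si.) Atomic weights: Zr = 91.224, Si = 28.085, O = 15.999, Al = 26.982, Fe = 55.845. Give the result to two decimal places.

Si in ZrSiO_4: molar mass 183.305 g/mol; 1×28.085 = 28.085 g → 15.32 wt%.
Si in Fe_3Al_2Si_3O_12: molar mass 497.742 g/mol; 3×28.085 = 84.255 g → 16.93 wt%.
Difference = 15.32 − 16.93 = -1.61 percentage points.

-1.61 percentage points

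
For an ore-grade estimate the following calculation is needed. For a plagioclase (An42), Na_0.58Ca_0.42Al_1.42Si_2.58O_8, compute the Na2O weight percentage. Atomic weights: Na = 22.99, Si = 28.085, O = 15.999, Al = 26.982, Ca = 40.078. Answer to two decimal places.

Formula mass = 268.933 g/mol.
0.58 Na → 0.2900 mol Na2O per formula unit; M(Na2O) = 61.979, so Na2O mass = 17.974 g.
17.974/268.933 × 100 = 6.68 wt%.

6.68 wt%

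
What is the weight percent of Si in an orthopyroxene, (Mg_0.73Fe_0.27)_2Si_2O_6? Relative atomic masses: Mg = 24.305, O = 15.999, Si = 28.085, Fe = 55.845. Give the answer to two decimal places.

25.79 weight percent

Molar mass of (Mg_0.73Fe_0.27)_2Si_2O_6: 1.46*24.305 + 0.54*55.845 + 2*28.085 + 6*15.999 = 217.806 g/mol.
Mass of Si per formula unit: 2 × 28.085 = 56.170 g.
Weight fraction Si = 56.170 / 217.806 = 0.2579.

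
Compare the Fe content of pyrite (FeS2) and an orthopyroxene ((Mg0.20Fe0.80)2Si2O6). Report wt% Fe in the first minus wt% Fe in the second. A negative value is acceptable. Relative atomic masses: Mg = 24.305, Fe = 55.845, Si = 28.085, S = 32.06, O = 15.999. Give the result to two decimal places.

Fe in FeS2: molar mass 119.965 g/mol; 1×55.845 = 55.845 g → 46.55 wt%.
Fe in (Mg0.20Fe0.80)2Si2O6: molar mass 251.238 g/mol; 1.60×55.845 = 89.352 g → 35.56 wt%.
Difference = 46.55 − 35.56 = 10.99 percentage points.

10.99 percentage points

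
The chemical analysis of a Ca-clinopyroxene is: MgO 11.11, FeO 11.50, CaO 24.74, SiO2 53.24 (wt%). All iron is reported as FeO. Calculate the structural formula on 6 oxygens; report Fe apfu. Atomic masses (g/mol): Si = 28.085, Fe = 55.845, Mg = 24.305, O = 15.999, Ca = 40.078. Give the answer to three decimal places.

0.363 Fe apfu

11.11 wt% MgO ÷ 40.304 g/mol = 0.27566 mol, giving 0.27566 Mg and 0.27566 O.
11.50 wt% FeO ÷ 71.844 g/mol = 0.16007 mol, giving 0.16007 Fe and 0.16007 O.
24.74 wt% CaO ÷ 56.077 g/mol = 0.44118 mol, giving 0.44118 Ca and 0.44118 O.
53.24 wt% SiO2 ÷ 60.083 g/mol = 0.88611 mol, giving 0.88611 Si and 1.77222 O.
Oxygen sums to 2.64913; scaling by 6/2.64913 = 2.26489 puts the formula on 6 O.
Fe: 0.16007 × 2.26489 = 0.363 atoms per formula unit.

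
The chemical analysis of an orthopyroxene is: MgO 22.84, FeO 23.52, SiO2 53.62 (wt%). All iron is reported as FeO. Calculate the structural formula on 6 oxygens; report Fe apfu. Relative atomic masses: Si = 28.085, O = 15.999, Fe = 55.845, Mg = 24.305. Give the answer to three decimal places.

MgO (M=40.304): mol = 0.56669; Mg = 0.56669, O = 0.56669.
FeO (M=71.844): mol = 0.32738; Fe = 0.32738, O = 0.32738.
SiO2 (M=60.083): mol = 0.89243; Si = 0.89243, O = 1.78486.
ΣO = 2.67893; factor = 6/ΣO = 2.23970.
Fe apfu = 0.32738 × 2.23970 = 0.733.

0.733 Fe apfu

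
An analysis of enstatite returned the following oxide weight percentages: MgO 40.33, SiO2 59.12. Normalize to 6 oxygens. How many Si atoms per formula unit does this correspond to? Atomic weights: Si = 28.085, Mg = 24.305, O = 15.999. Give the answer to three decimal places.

1.989 Si apfu

MgO (M=40.304): mol = 1.00065; Mg = 1.00065, O = 1.00065.
SiO2 (M=60.083): mol = 0.98397; Si = 0.98397, O = 1.96794.
ΣO = 2.96859; factor = 6/ΣO = 2.02116.
Si apfu = 0.98397 × 2.02116 = 1.989.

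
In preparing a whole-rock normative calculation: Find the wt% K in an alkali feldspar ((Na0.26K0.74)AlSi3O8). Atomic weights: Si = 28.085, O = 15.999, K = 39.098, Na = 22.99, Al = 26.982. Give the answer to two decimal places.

Molar mass of (Na0.26K0.74)AlSi3O8: 0.26·22.99 + 0.74·39.098 + 1·26.982 + 3·28.085 + 8·15.999 = 274.139 g/mol.
Mass of K per formula unit: 0.74 × 39.098 = 28.933 g.
Weight fraction K = 28.933 / 274.139 = 0.1055.

10.55 weight percent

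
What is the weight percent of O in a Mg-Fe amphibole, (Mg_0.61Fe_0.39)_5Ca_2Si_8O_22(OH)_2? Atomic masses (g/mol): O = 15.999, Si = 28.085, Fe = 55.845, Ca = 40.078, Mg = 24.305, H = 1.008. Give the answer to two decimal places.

43.94 mass %

Molar mass of (Mg_0.61Fe_0.39)_5Ca_2Si_8O_22(OH)_2: 3.05×24.305 + 1.95×55.845 + 2×40.078 + 8×28.085 + 24×15.999 + 2×1.008 = 873.856 g/mol.
Mass of O per formula unit: 24 × 15.999 = 383.976 g.
Weight fraction O = 383.976 / 873.856 = 0.4394.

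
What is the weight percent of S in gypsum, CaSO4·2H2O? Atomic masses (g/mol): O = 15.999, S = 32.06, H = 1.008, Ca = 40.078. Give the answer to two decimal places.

18.62 mass %

Formula mass = 1*40.078 + 1*32.06 + 6*15.999 + 4*1.008 = 172.164 g/mol, of which 32.060 g is S.
So S makes up 32.060/172.164 = 0.1862 of the mass, i.e. 18.62%.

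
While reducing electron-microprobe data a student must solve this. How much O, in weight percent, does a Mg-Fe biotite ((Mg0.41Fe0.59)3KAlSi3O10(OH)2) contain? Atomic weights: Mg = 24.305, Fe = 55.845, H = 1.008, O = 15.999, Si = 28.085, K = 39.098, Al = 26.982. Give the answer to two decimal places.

M((Mg0.41Fe0.59)3KAlSi3O10(OH)2) = 473.080 g/mol.
O contributes 12 × 15.999 = 191.988 g per mole.
191.988/473.080 = 0.4058 → 40.58%.

40.58 weight percent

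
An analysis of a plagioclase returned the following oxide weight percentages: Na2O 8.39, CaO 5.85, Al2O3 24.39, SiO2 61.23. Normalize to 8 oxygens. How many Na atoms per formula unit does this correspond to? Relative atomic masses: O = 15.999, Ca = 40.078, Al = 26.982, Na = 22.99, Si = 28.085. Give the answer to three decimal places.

8.39 wt% Na2O ÷ 61.979 g/mol = 0.13537 mol, giving 0.27074 Na and 0.13537 O.
5.85 wt% CaO ÷ 56.077 g/mol = 0.10432 mol, giving 0.10432 Ca and 0.10432 O.
24.39 wt% Al2O3 ÷ 101.961 g/mol = 0.23921 mol, giving 0.47842 Al and 0.71763 O.
61.23 wt% SiO2 ÷ 60.083 g/mol = 1.01909 mol, giving 1.01909 Si and 2.03818 O.
Oxygen sums to 2.99550; scaling by 8/2.99550 = 2.67067 puts the formula on 8 O.
Na: 0.27074 × 2.67067 = 0.723 atoms per formula unit.

0.723 Na apfu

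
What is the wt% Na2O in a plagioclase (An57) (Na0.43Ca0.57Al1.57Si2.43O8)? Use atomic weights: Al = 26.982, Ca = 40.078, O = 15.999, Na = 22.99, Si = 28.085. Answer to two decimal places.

Formula mass = 271.330 g/mol.
0.43 Na → 0.2150 mol Na2O per formula unit; M(Na2O) = 61.979, so Na2O mass = 13.325 g.
13.325/271.330 × 100 = 4.91 wt%.

4.91 wt%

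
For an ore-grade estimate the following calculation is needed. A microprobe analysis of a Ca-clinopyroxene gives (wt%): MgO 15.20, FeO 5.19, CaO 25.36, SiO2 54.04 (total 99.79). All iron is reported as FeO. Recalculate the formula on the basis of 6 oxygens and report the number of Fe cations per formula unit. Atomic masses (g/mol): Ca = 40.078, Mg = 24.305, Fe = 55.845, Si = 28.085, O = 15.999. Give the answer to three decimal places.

MgO (M=40.304): mol = 0.37713; Mg = 0.37713, O = 0.37713.
FeO (M=71.844): mol = 0.07224; Fe = 0.07224, O = 0.07224.
CaO (M=56.077): mol = 0.45224; Ca = 0.45224, O = 0.45224.
SiO2 (M=60.083): mol = 0.89942; Si = 0.89942, O = 1.79884.
ΣO = 2.70045; factor = 6/ΣO = 2.22185.
Fe apfu = 0.07224 × 2.22185 = 0.161.

0.161 Fe apfu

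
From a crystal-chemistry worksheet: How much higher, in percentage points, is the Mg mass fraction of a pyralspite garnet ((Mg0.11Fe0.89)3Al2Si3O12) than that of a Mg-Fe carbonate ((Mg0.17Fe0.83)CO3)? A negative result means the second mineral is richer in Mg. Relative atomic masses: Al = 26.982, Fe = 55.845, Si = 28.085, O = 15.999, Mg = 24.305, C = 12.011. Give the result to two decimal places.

-2.09 percentage points

First mineral: 8.021 g Mg in 487.334 g formula = 1.65 wt% Mg.
Second mineral: 4.132 g Mg in 110.491 g formula = 3.74 wt% Mg.
1.65% − 3.74% gives a difference of -2.09 percentage points.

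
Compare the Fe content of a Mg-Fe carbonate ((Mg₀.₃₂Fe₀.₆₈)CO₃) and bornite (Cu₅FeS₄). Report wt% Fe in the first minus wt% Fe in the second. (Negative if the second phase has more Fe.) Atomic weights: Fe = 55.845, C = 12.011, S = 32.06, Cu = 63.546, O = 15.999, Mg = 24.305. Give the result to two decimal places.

24.78 percentage points

Fe in (Mg₀.₃₂Fe₀.₆₈)CO₃: molar mass 105.760 g/mol; 0.68×55.845 = 37.975 g → 35.91 wt%.
Fe in Cu₅FeS₄: molar mass 501.815 g/mol; 1×55.845 = 55.845 g → 11.13 wt%.
Difference = 35.91 − 11.13 = 24.78 percentage points.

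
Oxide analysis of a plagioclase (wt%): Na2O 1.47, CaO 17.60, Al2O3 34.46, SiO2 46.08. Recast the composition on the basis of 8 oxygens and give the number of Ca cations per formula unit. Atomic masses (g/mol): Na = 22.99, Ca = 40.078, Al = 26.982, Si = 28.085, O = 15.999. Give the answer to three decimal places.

0.870 Ca apfu

Na2O: 1.47/61.979 = 0.02372 mol → 0.04744 mol Na, 0.02372 mol O.
CaO: 17.60/56.077 = 0.31385 mol → 0.31385 mol Ca, 0.31385 mol O.
Al2O3: 34.46/101.961 = 0.33797 mol → 0.67594 mol Al, 1.01391 mol O.
SiO2: 46.08/60.083 = 0.76694 mol → 0.76694 mol Si, 1.53388 mol O.
Total oxygen = 2.88536 mol. Normalization factor = 8/2.88536 = 2.77262.
Ca per 8 O = 0.31385 × 2.77262 = 0.870.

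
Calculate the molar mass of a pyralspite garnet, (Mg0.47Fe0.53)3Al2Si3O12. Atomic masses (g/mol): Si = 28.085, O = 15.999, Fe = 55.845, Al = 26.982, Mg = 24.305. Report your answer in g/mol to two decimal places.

453.27 g/mol

M = 1.41·24.305 + 1.59·55.845 + 2·26.982 + 3·28.085 + 12·15.999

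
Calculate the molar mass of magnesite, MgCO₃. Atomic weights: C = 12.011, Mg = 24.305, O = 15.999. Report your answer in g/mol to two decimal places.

84.31 g/mol

M = 1*24.305 + 1*12.011 + 3*15.999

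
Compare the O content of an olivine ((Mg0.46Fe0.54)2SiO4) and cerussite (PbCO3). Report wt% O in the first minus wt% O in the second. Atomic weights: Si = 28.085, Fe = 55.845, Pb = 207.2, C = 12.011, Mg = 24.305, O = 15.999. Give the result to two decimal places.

First mineral: 63.996 g O in 174.754 g formula = 36.62 wt% O.
Second mineral: 47.997 g O in 267.208 g formula = 17.96 wt% O.
36.62% − 17.96% gives a difference of 18.66 percentage points.

18.66 percentage points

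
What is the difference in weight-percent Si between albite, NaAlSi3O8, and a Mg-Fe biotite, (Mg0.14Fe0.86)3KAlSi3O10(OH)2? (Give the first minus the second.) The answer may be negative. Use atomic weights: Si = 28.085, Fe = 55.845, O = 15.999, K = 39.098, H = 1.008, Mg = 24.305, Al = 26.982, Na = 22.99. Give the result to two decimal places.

First mineral: 84.255 g Si in 262.219 g formula = 32.13 wt% Si.
Second mineral: 84.255 g Si in 498.627 g formula = 16.90 wt% Si.
32.13% − 16.90% gives a difference of 15.23 percentage points.

15.23 percentage points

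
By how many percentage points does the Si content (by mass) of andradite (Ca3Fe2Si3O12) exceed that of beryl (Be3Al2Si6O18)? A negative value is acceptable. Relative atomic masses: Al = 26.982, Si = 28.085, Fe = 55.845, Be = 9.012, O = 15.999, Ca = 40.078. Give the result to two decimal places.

-14.77 percentage points

First mineral: 84.255 g Si in 508.167 g formula = 16.58 wt% Si.
Second mineral: 168.510 g Si in 537.492 g formula = 31.35 wt% Si.
16.58% − 31.35% gives a difference of -14.77 percentage points.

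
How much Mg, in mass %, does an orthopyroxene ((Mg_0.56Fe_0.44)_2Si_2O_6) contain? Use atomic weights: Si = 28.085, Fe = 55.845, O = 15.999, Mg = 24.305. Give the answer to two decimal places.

M((Mg_0.56Fe_0.44)_2Si_2O_6) = 228.529 g/mol.
Mg contributes 1.12 × 24.305 = 27.222 g per mole.
27.222/228.529 = 0.1191 → 11.91%.

11.91 mass %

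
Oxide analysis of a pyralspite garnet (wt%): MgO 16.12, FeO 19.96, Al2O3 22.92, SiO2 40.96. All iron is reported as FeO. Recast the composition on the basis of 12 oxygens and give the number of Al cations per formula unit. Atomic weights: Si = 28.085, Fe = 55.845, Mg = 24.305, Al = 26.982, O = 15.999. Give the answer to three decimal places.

1.987 Al apfu

16.12 wt% MgO ÷ 40.304 g/mol = 0.39996 mol, giving 0.39996 Mg and 0.39996 O.
19.96 wt% FeO ÷ 71.844 g/mol = 0.27782 mol, giving 0.27782 Fe and 0.27782 O.
22.92 wt% Al2O3 ÷ 101.961 g/mol = 0.22479 mol, giving 0.44958 Al and 0.67437 O.
40.96 wt% SiO2 ÷ 60.083 g/mol = 0.68172 mol, giving 0.68172 Si and 1.36344 O.
Oxygen sums to 2.71559; scaling by 12/2.71559 = 4.41893 puts the formula on 12 O.
Al: 0.44958 × 4.41893 = 1.987 atoms per formula unit.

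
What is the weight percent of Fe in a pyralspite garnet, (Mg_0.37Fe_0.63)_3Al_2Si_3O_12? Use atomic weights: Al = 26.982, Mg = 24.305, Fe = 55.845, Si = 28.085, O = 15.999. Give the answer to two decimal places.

22.81 mass %

Molar mass of (Mg_0.37Fe_0.63)_3Al_2Si_3O_12: 1.11*24.305 + 1.89*55.845 + 2*26.982 + 3*28.085 + 12*15.999 = 462.733 g/mol.
Mass of Fe per formula unit: 1.89 × 55.845 = 105.547 g.
Weight fraction Fe = 105.547 / 462.733 = 0.2281.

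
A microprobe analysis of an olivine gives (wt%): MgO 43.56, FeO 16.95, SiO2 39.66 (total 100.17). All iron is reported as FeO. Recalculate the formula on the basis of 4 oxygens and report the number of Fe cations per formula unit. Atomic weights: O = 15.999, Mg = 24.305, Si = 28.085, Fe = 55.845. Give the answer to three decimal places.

43.56 wt% MgO ÷ 40.304 g/mol = 1.08079 mol, giving 1.08079 Mg and 1.08079 O.
16.95 wt% FeO ÷ 71.844 g/mol = 0.23593 mol, giving 0.23593 Fe and 0.23593 O.
39.66 wt% SiO2 ÷ 60.083 g/mol = 0.66009 mol, giving 0.66009 Si and 1.32018 O.
Oxygen sums to 2.63690; scaling by 4/2.63690 = 1.51693 puts the formula on 4 O.
Fe: 0.23593 × 1.51693 = 0.358 atoms per formula unit.

0.358 Fe apfu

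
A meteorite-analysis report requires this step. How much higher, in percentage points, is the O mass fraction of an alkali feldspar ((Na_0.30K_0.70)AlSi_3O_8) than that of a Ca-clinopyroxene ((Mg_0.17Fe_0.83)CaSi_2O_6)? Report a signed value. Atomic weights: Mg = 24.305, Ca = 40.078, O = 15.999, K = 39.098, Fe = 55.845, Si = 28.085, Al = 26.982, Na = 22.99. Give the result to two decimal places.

O in (Na_0.30K_0.70)AlSi_3O_8: molar mass 273.495 g/mol; 8×15.999 = 127.992 g → 46.80 wt%.
O in (Mg_0.17Fe_0.83)CaSi_2O_6: molar mass 242.725 g/mol; 6×15.999 = 95.994 g → 39.55 wt%.
Difference = 46.80 − 39.55 = 7.25 percentage points.

7.25 percentage points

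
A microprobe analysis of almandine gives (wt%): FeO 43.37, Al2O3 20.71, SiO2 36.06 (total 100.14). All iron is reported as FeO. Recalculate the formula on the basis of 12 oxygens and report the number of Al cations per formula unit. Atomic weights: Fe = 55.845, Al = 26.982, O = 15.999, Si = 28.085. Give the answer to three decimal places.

2.020 Al apfu

FeO: 43.37/71.844 = 0.60367 mol → 0.60367 mol Fe, 0.60367 mol O.
Al2O3: 20.71/101.961 = 0.20312 mol → 0.40624 mol Al, 0.60936 mol O.
SiO2: 36.06/60.083 = 0.60017 mol → 0.60017 mol Si, 1.20034 mol O.
Total oxygen = 2.41337 mol. Normalization factor = 12/2.41337 = 4.97230.
Al per 12 O = 0.40624 × 4.97230 = 2.020.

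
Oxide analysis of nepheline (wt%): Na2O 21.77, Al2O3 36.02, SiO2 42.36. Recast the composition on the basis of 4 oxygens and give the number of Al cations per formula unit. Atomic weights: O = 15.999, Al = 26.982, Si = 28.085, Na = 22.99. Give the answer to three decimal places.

1.002 Al apfu

Na2O: 21.77/61.979 = 0.35125 mol → 0.70250 mol Na, 0.35125 mol O.
Al2O3: 36.02/101.961 = 0.35327 mol → 0.70654 mol Al, 1.05981 mol O.
SiO2: 42.36/60.083 = 0.70502 mol → 0.70502 mol Si, 1.41004 mol O.
Total oxygen = 2.82110 mol. Normalization factor = 4/2.82110 = 1.41789.
Al per 4 O = 0.70654 × 1.41789 = 1.002.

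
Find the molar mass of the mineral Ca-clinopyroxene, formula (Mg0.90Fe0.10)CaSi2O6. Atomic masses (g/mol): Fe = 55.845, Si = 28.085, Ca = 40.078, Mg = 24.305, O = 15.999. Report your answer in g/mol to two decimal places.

219.70 g/mol

M = 0.90*24.305 + 0.10*55.845 + 1*40.078 + 2*28.085 + 6*15.999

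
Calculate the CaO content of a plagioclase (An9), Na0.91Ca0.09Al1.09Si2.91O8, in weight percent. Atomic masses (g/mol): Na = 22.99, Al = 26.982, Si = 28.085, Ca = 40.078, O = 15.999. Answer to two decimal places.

1.91 wt%

Molar mass of Na0.91Ca0.09Al1.09Si2.91O8 = 0.91*22.99 + 0.09*40.078 + 1.09*26.982 + 2.91*28.085 + 8*15.999 = 263.658 g/mol.
Each formula unit contains 0.09 Ca, equivalent to 0.09/1 = 0.0900 mol CaO.
M(CaO) = 1×40.078 + 1×15.999 = 56.077 g/mol.
Mass of CaO per formula unit = 0.0900 × 56.077 = 5.047 g.
CaO wt% = 5.047 / 263.658 × 100 = 1.91%.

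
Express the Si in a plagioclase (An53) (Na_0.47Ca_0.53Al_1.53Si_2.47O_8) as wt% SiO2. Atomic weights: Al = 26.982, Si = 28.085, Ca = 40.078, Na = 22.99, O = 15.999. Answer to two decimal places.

Formula mass = 270.691 g/mol.
2.47 Si → 2.4700 mol SiO2 per formula unit; M(SiO2) = 60.083, so SiO2 mass = 148.405 g.
148.405/270.691 × 100 = 54.82 wt%.

54.82 wt%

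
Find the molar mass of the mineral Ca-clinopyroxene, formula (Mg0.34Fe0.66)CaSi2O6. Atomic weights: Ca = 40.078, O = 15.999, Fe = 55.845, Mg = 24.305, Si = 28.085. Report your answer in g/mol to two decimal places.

237.36 g/mol

M = 0.34*24.305 + 0.66*55.845 + 1*40.078 + 2*28.085 + 6*15.999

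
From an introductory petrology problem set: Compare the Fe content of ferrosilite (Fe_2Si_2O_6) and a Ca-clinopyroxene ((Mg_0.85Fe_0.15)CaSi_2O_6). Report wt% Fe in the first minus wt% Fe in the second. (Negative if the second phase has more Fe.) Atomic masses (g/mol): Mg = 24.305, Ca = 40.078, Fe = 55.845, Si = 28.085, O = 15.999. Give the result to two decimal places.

Fe in Fe_2Si_2O_6: molar mass 263.854 g/mol; 2×55.845 = 111.690 g → 42.33 wt%.
Fe in (Mg_0.85Fe_0.15)CaSi_2O_6: molar mass 221.278 g/mol; 0.15×55.845 = 8.377 g → 3.79 wt%.
Difference = 42.33 − 3.79 = 38.54 percentage points.

38.54 percentage points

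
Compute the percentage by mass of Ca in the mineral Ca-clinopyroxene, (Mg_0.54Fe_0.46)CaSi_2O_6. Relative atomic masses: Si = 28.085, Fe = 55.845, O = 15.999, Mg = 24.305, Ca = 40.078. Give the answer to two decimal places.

Molar mass of (Mg_0.54Fe_0.46)CaSi_2O_6: 0.54×24.305 + 0.46×55.845 + 1×40.078 + 2×28.085 + 6×15.999 = 231.055 g/mol.
Mass of Ca per formula unit: 1 × 40.078 = 40.078 g.
Weight fraction Ca = 40.078 / 231.055 = 0.1735.

17.35 mass %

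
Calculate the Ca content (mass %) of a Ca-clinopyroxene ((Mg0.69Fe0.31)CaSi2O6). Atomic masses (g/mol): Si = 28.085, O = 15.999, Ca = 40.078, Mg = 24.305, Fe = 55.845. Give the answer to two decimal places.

17.71 mass %

Formula mass = 0.69*24.305 + 0.31*55.845 + 1*40.078 + 2*28.085 + 6*15.999 = 226.324 g/mol, of which 40.078 g is Ca.
So Ca makes up 40.078/226.324 = 0.1771 of the mass, i.e. 17.71%.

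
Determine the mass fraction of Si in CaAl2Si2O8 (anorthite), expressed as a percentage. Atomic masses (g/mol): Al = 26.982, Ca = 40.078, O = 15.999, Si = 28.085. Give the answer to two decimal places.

Molar mass of CaAl2Si2O8: 1*40.078 + 2*26.982 + 2*28.085 + 8*15.999 = 278.204 g/mol.
Mass of Si per formula unit: 2 × 28.085 = 56.170 g.
Weight fraction Si = 56.170 / 278.204 = 0.2019.

20.19 wt%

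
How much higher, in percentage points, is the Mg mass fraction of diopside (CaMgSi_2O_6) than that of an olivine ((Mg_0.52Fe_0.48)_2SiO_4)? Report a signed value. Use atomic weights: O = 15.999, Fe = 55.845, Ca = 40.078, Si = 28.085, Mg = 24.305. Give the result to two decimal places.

M(CaMgSi_2O_6) = 216.547 g/mol, so wt% Mg = 24.305/216.547 × 100 = 11.22%.
M((Mg_0.52Fe_0.48)_2SiO_4) = 170.969 g/mol, so wt% Mg = 25.277/170.969 × 100 = 14.78%.
11.22 − 14.78 = -3.56 pp.

-3.56 percentage points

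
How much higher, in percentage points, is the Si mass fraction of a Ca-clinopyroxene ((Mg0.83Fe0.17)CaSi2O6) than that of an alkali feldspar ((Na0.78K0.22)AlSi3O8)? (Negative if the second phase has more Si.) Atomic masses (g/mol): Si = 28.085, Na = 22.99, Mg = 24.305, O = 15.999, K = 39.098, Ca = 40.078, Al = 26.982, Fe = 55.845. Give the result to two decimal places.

M((Mg0.83Fe0.17)CaSi2O6) = 221.909 g/mol, so wt% Si = 56.170/221.909 × 100 = 25.31%.
M((Na0.78K0.22)AlSi3O8) = 265.763 g/mol, so wt% Si = 84.255/265.763 × 100 = 31.70%.
25.31 − 31.70 = -6.39 pp.

-6.39 percentage points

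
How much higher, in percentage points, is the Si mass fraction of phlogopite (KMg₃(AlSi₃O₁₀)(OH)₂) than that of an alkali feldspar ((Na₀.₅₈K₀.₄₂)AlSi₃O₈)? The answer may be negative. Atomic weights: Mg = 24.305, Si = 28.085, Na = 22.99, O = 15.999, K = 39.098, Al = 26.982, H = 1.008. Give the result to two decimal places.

First mineral: 84.255 g Si in 417.254 g formula = 20.19 wt% Si.
Second mineral: 84.255 g Si in 268.984 g formula = 31.32 wt% Si.
20.19% − 31.32% gives a difference of -11.13 percentage points.

-11.13 percentage points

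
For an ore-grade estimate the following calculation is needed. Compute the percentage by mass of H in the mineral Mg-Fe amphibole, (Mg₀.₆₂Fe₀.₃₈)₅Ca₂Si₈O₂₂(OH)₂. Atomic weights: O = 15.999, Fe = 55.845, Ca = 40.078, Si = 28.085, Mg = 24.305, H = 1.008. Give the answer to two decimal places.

M((Mg₀.₆₂Fe₀.₃₈)₅Ca₂Si₈O₂₂(OH)₂) = 872.279 g/mol.
H contributes 2 × 1.008 = 2.016 g per mole.
2.016/872.279 = 0.0023 → 0.23%.

0.23 mass %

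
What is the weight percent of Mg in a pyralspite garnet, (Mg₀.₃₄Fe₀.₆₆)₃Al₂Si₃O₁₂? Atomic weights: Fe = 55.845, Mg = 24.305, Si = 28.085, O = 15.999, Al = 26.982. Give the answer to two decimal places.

Formula mass = 1.02·24.305 + 1.98·55.845 + 2·26.982 + 3·28.085 + 12·15.999 = 465.571 g/mol, of which 24.791 g is Mg.
So Mg makes up 24.791/465.571 = 0.0532 of the mass, i.e. 5.32%.

5.32 wt%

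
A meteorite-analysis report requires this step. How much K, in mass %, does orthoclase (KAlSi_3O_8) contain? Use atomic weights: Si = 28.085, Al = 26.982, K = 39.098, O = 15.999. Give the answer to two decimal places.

Molar mass of KAlSi_3O_8: 1·39.098 + 1·26.982 + 3·28.085 + 8·15.999 = 278.327 g/mol.
Mass of K per formula unit: 1 × 39.098 = 39.098 g.
Weight fraction K = 39.098 / 278.327 = 0.1405.

14.05 mass %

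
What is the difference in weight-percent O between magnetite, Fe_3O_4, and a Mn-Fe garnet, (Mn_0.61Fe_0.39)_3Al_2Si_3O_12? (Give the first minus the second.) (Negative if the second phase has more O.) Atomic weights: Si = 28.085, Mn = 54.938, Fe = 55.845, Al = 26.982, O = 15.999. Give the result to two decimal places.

-11.06 percentage points

M(Fe_3O_4) = 231.531 g/mol, so wt% O = 63.996/231.531 × 100 = 27.64%.
M((Mn_0.61Fe_0.39)_3Al_2Si_3O_12) = 496.082 g/mol, so wt% O = 191.988/496.082 × 100 = 38.70%.
27.64 − 38.70 = -11.06 pp.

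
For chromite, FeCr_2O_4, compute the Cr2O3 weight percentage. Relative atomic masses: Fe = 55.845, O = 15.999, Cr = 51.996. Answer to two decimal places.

M(FeCr_2O_4) = 223.833 g/mol; M(Cr2O3) = 151.989 g/mol.
Moles Cr2O3 per formula unit = 2 Cr ÷ 2 = 1.0000.
Cr2O3 fraction = (1.0000 × 151.989) / 223.833 = 151.989/223.833 = 0.6790.

67.90 wt%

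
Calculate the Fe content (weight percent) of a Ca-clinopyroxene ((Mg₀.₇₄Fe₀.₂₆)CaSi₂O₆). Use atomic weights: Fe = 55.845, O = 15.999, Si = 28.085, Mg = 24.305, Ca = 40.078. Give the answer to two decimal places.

6.46 weight percent

Formula mass = 0.74*24.305 + 0.26*55.845 + 1*40.078 + 2*28.085 + 6*15.999 = 224.747 g/mol, of which 14.520 g is Fe.
So Fe makes up 14.520/224.747 = 0.0646 of the mass, i.e. 6.46%.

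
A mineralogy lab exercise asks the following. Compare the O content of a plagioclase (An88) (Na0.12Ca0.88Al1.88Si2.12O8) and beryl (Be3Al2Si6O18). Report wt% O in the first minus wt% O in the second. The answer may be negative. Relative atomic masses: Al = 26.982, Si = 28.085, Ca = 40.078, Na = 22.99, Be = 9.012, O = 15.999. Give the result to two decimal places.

M(Na0.12Ca0.88Al1.88Si2.12O8) = 276.286 g/mol, so wt% O = 127.992/276.286 × 100 = 46.33%.
M(Be3Al2Si6O18) = 537.492 g/mol, so wt% O = 287.982/537.492 × 100 = 53.58%.
46.33 − 53.58 = -7.25 pp.

-7.25 percentage points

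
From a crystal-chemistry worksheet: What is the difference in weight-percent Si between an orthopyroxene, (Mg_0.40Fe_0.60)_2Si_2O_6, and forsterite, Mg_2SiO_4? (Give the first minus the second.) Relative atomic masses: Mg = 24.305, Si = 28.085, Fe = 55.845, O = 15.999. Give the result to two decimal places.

3.58 percentage points

Si in (Mg_0.40Fe_0.60)_2Si_2O_6: molar mass 238.622 g/mol; 2×28.085 = 56.170 g → 23.54 wt%.
Si in Mg_2SiO_4: molar mass 140.691 g/mol; 1×28.085 = 28.085 g → 19.96 wt%.
Difference = 23.54 − 19.96 = 3.58 percentage points.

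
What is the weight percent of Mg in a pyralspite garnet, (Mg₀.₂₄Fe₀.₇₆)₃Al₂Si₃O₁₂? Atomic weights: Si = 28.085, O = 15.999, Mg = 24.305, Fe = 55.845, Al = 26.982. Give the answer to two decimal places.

3.68 wt%

Molar mass of (Mg₀.₂₄Fe₀.₇₆)₃Al₂Si₃O₁₂: 0.72×24.305 + 2.28×55.845 + 2×26.982 + 3×28.085 + 12×15.999 = 475.033 g/mol.
Mass of Mg per formula unit: 0.72 × 24.305 = 17.500 g.
Weight fraction Mg = 17.500 / 475.033 = 0.0368.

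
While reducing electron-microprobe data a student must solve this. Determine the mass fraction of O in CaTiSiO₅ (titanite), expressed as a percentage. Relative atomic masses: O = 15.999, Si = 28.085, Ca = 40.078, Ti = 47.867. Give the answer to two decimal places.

40.81 mass %

Formula mass = 1×40.078 + 1×47.867 + 1×28.085 + 5×15.999 = 196.025 g/mol, of which 79.995 g is O.
So O makes up 79.995/196.025 = 0.4081 of the mass, i.e. 40.81%.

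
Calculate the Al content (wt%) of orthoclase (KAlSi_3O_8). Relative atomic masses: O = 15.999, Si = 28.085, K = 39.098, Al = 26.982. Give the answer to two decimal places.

9.69 wt%

Molar mass of KAlSi_3O_8: 1×39.098 + 1×26.982 + 3×28.085 + 8×15.999 = 278.327 g/mol.
Mass of Al per formula unit: 1 × 26.982 = 26.982 g.
Weight fraction Al = 26.982 / 278.327 = 0.0969.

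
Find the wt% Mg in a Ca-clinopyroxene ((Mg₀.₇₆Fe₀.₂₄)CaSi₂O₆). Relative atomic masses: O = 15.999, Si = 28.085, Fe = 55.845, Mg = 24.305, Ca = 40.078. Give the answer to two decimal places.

M((Mg₀.₇₆Fe₀.₂₄)CaSi₂O₆) = 224.117 g/mol.
Mg contributes 0.76 × 24.305 = 18.472 g per mole.
18.472/224.117 = 0.0824 → 8.24%.

8.24 wt%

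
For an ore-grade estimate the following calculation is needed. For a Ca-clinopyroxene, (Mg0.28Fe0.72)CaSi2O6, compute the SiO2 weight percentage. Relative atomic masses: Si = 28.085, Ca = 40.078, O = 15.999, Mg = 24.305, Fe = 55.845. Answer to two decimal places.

Molar mass of (Mg0.28Fe0.72)CaSi2O6 = 0.28×24.305 + 0.72×55.845 + 1×40.078 + 2×28.085 + 6×15.999 = 239.256 g/mol.
Each formula unit contains 2 Si, equivalent to 2/1 = 2.0000 mol SiO2.
M(SiO2) = 1×28.085 + 2×15.999 = 60.083 g/mol.
Mass of SiO2 per formula unit = 2.0000 × 60.083 = 120.166 g.
SiO2 wt% = 120.166 / 239.256 × 100 = 50.22%.

50.22 wt%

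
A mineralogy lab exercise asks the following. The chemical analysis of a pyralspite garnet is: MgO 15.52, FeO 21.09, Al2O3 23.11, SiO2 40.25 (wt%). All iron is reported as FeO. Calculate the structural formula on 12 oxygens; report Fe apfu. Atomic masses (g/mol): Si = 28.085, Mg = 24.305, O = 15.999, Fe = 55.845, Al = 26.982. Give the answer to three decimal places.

1.305 Fe apfu

MgO (M=40.304): mol = 0.38507; Mg = 0.38507, O = 0.38507.
FeO (M=71.844): mol = 0.29355; Fe = 0.29355, O = 0.29355.
Al2O3 (M=101.961): mol = 0.22666; Al = 0.45332, O = 0.67998.
SiO2 (M=60.083): mol = 0.66991; Si = 0.66991, O = 1.33982.
ΣO = 2.69842; factor = 12/ΣO = 4.44705.
Fe apfu = 0.29355 × 4.44705 = 1.305.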